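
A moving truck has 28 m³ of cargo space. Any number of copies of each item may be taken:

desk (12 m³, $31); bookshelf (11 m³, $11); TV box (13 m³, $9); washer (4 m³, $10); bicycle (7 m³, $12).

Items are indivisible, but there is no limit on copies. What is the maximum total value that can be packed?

Best value-per-unit is desk at 31/12; filling with it alone gives 2×31 = 62.
Optimal mix: 2×desk + 1×washer → volume 28, value 72.

$72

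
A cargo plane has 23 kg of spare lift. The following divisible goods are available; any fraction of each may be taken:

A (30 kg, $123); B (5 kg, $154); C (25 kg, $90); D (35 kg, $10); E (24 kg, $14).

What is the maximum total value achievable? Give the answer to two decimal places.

227.80

Take in order of value per unit:
- B (154/5 per unit): all 5 → value 154, running total 154.00
- A (123/30 per unit): 18 of 30 → value 18×123/30 = 73.8000, running total 227.80
Total 227.80.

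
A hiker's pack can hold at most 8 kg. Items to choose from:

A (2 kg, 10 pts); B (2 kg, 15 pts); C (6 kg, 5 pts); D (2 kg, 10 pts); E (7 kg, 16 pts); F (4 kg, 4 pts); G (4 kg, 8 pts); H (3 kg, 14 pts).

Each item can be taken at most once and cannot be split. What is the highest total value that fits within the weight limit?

39 pts

This is a 0/1 knapsack; check combinations near the capacity.
- A+B+H: weight 2+2+3=7, value 10+15+14=39
- B+D+H: weight 2+2+3=7, value 15+10+14=39
- A+B+D: weight 2+2+2=6, value 10+15+10=35
- A+D+H: weight 2+2+3=7, value 10+10+14=34
Best: 39 pts.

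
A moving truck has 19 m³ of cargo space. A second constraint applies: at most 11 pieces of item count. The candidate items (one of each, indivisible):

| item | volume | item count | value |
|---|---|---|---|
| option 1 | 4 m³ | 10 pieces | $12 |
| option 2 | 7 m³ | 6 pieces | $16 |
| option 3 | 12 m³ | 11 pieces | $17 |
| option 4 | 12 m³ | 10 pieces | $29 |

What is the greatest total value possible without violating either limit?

$29

Feasible sets respecting both limits:
- option 4: volume 12, item count 10, value 29
- option 3: volume 12, item count 11, value 17
- option 2: volume 7, item count 6, value 16
- option 1: volume 4, item count 10, value 12
Best: $29.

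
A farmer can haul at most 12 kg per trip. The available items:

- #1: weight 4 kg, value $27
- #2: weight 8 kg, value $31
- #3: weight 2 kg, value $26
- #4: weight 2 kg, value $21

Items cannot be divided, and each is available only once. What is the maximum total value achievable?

Check high-value combinations within 12 kg:
- #2+#3+#4: weight 8+2+2=12, value 31+26+21=78
- #1+#3+#4: weight 4+2+2=8, value 27+26+21=74
- #1+#2: weight 4+8=12, value 27+31=58
- #2+#3: weight 8+2=10, value 31+26=57
- #1+#3: weight 4+2=6, value 27+26=53
Best: $78.

$78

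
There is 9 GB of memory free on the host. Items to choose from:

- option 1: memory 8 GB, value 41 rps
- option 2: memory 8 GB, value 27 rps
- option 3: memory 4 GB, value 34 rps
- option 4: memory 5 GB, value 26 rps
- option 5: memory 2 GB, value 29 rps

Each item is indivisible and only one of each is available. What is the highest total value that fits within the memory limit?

63 rps

Check high-value combinations within 9 GB:
- option 3+option 5: memory 4+2=6, value 34+29=63
- option 3+option 4: memory 4+5=9, value 34+26=60
- option 4+option 5: memory 5+2=7, value 26+29=55
- option 1: memory 8, value 41
Best: 63 rps.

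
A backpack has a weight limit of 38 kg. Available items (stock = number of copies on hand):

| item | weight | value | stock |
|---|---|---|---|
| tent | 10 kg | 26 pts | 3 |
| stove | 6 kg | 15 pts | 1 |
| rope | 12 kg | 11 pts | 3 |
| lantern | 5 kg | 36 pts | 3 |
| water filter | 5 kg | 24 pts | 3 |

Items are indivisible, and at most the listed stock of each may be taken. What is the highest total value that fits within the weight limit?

195 pts

Best selections within weight 38 and stock limits:
- 1×stove + 3×lantern + 3×water filter: weight 36, value 195
- 1×tent + 3×lantern + 2×water filter: weight 35, value 182
- 3×lantern + 3×water filter: weight 30, value 180
Best: 195 pts.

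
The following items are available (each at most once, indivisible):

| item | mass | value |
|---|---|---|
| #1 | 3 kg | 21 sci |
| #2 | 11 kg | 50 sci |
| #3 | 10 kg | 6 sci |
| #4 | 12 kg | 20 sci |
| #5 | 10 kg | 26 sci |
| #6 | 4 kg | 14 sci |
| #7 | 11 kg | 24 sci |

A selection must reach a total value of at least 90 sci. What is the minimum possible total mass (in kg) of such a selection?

24

Subsets with value ≥ 90, sorted by total mass:
- #1+#2+#5: mass 24, value 97
- #1+#2+#7: mass 25, value 95
Minimum mass: 24 kg.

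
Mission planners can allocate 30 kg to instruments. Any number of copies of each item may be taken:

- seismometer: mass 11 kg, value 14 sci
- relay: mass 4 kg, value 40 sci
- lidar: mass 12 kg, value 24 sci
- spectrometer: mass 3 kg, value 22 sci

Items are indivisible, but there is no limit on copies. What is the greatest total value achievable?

Best value-per-unit is relay at 40/4; filling with it alone gives 7×40 = 280.
Optimal mix: 6×relay + 2×spectrometer → mass 30, value 284.

284 sci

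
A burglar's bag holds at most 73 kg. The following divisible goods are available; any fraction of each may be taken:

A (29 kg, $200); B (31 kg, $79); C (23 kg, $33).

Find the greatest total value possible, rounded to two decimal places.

Take in order of value per unit:
- A (200/29 per unit): all 29 → value 200, running total 200.00
- B (79/31 per unit): all 31 → value 79, running total 279.00
- C (33/23 per unit): 13 of 23 → value 13×33/23 = 18.6522, running total 297.65
Total 297.65.

297.65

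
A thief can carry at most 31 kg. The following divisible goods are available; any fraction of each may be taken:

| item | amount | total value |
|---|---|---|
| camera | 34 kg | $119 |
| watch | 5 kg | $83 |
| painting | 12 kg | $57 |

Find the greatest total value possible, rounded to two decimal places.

Take in order of value per unit:
- watch (83/5 per unit): all 5 → value 83, running total 83.00
- painting (57/12 per unit): all 12 → value 57, running total 140.00
- camera (119/34 per unit): 14 of 34 → value 14×119/34 = 49.0000, running total 189.00
Total 189.00.

189.00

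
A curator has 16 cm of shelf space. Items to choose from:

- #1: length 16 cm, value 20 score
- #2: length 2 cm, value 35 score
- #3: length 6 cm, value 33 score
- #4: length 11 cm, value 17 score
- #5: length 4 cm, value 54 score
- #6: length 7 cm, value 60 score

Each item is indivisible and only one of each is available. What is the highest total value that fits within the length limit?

149 score

Check high-value combinations within 16 cm:
- #2+#5+#6: length 2+4+7=13, value 35+54+60=149
- #2+#3+#6: length 2+6+7=15, value 35+33+60=128
- #2+#3+#5: length 2+6+4=12, value 35+33+54=122
- #5+#6: length 4+7=11, value 54+60=114
Best: 149 score.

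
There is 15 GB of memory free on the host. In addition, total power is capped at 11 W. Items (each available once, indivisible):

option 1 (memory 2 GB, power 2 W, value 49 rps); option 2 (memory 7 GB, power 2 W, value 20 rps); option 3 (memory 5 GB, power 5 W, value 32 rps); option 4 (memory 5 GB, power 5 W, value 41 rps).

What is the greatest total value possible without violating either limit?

Feasible sets respecting both limits:
- option 1+option 2+option 4: memory 14, power 9, value 110
- option 1+option 2+option 3: memory 14, power 9, value 101
- option 1+option 4: memory 7, power 7, value 90
Best: 110 rps.

110 rps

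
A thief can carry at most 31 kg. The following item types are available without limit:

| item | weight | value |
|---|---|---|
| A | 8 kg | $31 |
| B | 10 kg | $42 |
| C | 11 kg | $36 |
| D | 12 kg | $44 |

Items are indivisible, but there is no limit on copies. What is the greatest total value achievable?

Best value-per-unit is B at 42/10, and filling with it alone uses weight 3×10=30. No mix of the others beats 3×42 = 126.

$126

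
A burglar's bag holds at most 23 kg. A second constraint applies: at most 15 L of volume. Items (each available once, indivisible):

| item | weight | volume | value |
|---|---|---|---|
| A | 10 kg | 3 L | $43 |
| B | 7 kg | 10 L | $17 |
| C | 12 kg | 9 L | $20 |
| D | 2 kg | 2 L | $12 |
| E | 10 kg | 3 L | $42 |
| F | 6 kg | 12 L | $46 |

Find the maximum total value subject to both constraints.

Feasible sets respecting both limits:
- A+D+E: weight 22, volume 8, value 97
- A+F: weight 16, volume 15, value 89
- E+F: weight 16, volume 15, value 88
- A+E: weight 20, volume 6, value 85
Best: $97.

$97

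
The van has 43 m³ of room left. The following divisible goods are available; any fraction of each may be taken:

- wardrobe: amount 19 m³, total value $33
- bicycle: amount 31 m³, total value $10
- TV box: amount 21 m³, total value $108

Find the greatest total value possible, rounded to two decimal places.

Take in order of value per unit:
- TV box (108/21 per unit): all 21 → value 108, running total 108.00
- wardrobe (33/19 per unit): all 19 → value 33, running total 141.00
- bicycle (10/31 per unit): 3 of 31 → value 3×10/31 = 0.9677, running total 141.97
Total 141.97.

141.97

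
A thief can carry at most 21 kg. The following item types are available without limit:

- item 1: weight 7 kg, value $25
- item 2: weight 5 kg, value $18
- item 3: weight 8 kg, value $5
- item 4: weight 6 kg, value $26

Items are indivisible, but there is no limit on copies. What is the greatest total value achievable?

$80

Best value-per-unit is item 4 at 26/6; filling with it alone gives 3×26 = 78.
Optimal mix: 3×item 2 + 1×item 4 → weight 21, value 80.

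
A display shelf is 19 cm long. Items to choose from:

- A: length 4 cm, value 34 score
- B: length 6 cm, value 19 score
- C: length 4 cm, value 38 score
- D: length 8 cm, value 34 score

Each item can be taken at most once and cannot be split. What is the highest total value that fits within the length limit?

Check high-value combinations within 19 cm:
- A+C+D: length 4+4+8=16, value 34+38+34=106
- A+B+C: length 4+6+4=14, value 34+19+38=91
- B+C+D: length 6+4+8=18, value 19+38+34=91
Best: 106 score.

106 score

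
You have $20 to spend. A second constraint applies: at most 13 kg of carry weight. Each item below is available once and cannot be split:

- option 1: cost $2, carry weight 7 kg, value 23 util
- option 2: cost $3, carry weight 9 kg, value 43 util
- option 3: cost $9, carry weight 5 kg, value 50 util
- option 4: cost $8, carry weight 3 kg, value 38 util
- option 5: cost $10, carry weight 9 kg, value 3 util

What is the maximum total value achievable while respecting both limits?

Feasible sets respecting both limits:
- option 3+option 4: cost 17, carry weight 8, value 88
- option 2+option 4: cost 11, carry weight 12, value 81
- option 1+option 3: cost 11, carry weight 12, value 73
Best: 88 util.

88 util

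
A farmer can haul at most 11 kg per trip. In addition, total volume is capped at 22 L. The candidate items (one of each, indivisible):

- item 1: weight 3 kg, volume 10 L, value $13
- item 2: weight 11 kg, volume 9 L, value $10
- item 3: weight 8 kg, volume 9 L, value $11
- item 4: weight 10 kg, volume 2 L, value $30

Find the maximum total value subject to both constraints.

$30

Feasible sets respecting both limits:
- item 4: weight 10, volume 2, value 30
- item 1+item 3: weight 11, volume 19, value 24
- item 1: weight 3, volume 10, value 13
Best: $30.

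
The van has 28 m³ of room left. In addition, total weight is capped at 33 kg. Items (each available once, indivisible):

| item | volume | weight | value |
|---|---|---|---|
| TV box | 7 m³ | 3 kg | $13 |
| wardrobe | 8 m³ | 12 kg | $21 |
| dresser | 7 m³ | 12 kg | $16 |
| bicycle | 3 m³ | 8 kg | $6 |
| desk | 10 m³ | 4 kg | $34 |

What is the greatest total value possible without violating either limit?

Feasible sets respecting both limits:
- TV box+wardrobe+bicycle+desk: volume 28, weight 27, value 74
- wardrobe+dresser+desk: volume 25, weight 28, value 71
- TV box+dresser+bicycle+desk: volume 27, weight 27, value 69
Best: $74.

$74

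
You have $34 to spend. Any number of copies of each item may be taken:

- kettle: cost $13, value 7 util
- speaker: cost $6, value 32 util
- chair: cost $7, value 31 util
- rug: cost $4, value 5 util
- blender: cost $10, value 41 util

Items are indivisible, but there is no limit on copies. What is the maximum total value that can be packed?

Best value-per-unit is speaker at 32/6; filling with it alone gives 5×32 = 160.
Optimal mix: 4×speaker + 1×blender → cost 34, value 169.

169 util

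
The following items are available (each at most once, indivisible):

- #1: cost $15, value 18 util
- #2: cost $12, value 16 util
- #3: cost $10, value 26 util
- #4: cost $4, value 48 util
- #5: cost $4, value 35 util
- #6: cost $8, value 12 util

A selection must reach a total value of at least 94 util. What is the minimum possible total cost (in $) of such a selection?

16

Subsets with value ≥ 94, sorted by total cost:
- #4+#5+#6: cost 16, value 95
- #3+#4+#5: cost 18, value 109
- #2+#4+#5: cost 20, value 99
Minimum cost: 16 $.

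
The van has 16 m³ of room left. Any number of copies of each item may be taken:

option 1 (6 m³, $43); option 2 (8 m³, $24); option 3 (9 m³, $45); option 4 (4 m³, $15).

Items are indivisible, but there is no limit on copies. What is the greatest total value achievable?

$101

Best value-per-unit is option 1 at 43/6; filling with it alone gives 2×43 = 86.
Optimal mix: 2×option 1 + 1×option 4 → volume 16, value 101.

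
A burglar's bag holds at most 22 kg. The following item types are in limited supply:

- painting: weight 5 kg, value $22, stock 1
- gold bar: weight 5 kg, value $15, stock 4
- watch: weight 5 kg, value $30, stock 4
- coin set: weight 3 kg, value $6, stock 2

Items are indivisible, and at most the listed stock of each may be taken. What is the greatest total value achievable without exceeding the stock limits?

$120

Top feasible selections:
- 4×watch: weight 20, value 120
- 1×painting + 3×watch: weight 20, value 112
- 1×gold bar + 3×watch: weight 20, value 105
Best: $120.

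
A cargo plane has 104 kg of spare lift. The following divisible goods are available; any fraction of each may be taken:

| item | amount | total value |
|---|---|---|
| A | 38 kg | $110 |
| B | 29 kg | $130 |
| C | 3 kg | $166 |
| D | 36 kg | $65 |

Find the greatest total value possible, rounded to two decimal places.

Take in order of value per unit:
- C (166/3 per unit): all 3 → value 166, running total 166.00
- B (130/29 per unit): all 29 → value 130, running total 296.00
- A (110/38 per unit): all 38 → value 110, running total 406.00
- D (65/36 per unit): 34 of 36 → value 34×65/36 = 61.3889, running total 467.39
Total 467.39.

467.39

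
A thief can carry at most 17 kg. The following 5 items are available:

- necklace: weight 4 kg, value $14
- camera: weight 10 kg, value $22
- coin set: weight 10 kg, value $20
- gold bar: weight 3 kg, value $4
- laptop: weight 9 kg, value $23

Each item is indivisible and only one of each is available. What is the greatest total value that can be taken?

Check high-value combinations within 17 kg:
- necklace+gold bar+laptop: weight 4+3+9=16, value 14+4+23=41
- necklace+camera+gold bar: weight 4+10+3=17, value 14+22+4=40
- necklace+coin set+gold bar: weight 4+10+3=17, value 14+20+4=38
- necklace+laptop: weight 4+9=13, value 14+23=37
Best: $41.

$41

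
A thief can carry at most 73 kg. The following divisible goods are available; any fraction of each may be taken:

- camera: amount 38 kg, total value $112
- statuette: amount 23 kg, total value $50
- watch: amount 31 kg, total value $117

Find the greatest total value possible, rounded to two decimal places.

237.70

Take in order of value per unit:
- watch (117/31 per unit): all 31 → value 117, running total 117.00
- camera (112/38 per unit): all 38 → value 112, running total 229.00
- statuette (50/23 per unit): 4 of 23 → value 4×50/23 = 8.6957, running total 237.70
Total 237.70.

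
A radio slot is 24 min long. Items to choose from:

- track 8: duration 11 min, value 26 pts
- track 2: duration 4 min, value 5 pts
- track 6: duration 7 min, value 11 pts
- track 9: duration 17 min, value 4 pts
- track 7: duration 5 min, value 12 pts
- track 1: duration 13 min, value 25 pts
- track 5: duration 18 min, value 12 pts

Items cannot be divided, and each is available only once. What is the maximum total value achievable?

51 pts

This is a 0/1 knapsack; check combinations near the capacity.
- track 8+track 1: duration 11+13=24, value 26+25=51
- track 8+track 6+track 7: duration 11+7+5=23, value 26+11+12=49
- track 8+track 2+track 7: duration 11+4+5=20, value 26+5+12=43
- track 8+track 2+track 6: duration 11+4+7=22, value 26+5+11=42
- track 2+track 7+track 1: duration 4+5+13=22, value 5+12+25=42
Best: 51 pts.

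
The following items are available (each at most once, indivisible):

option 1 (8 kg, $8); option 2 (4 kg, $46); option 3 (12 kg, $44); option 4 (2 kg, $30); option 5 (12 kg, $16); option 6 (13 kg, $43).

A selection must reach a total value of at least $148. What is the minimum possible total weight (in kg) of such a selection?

Subsets with value ≥ 148, sorted by total weight:
- option 2+option 3+option 4+option 6: weight 31, value 163
- option 1+option 2+option 3+option 4+option 6: weight 39, value 171
Minimum weight: 31 kg.

31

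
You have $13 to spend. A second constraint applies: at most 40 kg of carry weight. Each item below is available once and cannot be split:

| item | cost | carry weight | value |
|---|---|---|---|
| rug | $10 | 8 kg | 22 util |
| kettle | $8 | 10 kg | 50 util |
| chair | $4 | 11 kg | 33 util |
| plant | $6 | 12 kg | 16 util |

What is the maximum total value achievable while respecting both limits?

83 util

Feasible sets respecting both limits:
- kettle+chair: cost 12, carry weight 21, value 83
- kettle: cost 8, carry weight 10, value 50
- chair+plant: cost 10, carry weight 23, value 49
Best: 83 util.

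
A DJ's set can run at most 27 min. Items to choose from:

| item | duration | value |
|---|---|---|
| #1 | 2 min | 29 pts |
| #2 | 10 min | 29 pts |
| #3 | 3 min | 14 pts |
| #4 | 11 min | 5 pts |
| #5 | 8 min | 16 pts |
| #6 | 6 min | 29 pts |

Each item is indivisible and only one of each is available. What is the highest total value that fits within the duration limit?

Check high-value combinations within 27 min:
- #1+#2+#5+#6: duration 2+10+8+6=26, value 29+29+16+29=103
- #1+#2+#3+#6: duration 2+10+3+6=21, value 29+29+14+29=101
- #1+#3+#5+#6: duration 2+3+8+6=19, value 29+14+16+29=88
- #1+#2+#3+#5: duration 2+10+3+8=23, value 29+29+14+16=88
- #2+#3+#5+#6: duration 10+3+8+6=27, value 29+14+16+29=88
Best: 103 pts.

103 pts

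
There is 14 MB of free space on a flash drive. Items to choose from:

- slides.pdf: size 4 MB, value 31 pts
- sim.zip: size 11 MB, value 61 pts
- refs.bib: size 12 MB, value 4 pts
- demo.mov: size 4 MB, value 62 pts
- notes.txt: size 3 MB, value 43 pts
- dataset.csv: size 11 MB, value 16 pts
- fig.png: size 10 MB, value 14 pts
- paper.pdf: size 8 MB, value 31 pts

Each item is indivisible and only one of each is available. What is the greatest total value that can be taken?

Check high-value combinations within 14 MB:
- slides.pdf+demo.mov+notes.txt: size 4+4+3=11, value 31+62+43=136
- demo.mov+notes.txt: size 4+3=7, value 62+43=105
- sim.zip+notes.txt: size 11+3=14, value 61+43=104
- slides.pdf+demo.mov: size 4+4=8, value 31+62=93
- demo.mov+paper.pdf: size 4+8=12, value 62+31=93
Best: 136 pts.

136 pts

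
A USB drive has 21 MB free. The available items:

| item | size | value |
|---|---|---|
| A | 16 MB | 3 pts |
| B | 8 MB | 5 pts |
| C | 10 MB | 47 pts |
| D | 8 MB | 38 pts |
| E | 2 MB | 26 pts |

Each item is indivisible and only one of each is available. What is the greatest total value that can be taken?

111 pts

Check high-value combinations within 21 MB:
- C+D+E: size 10+8+2=20, value 47+38+26=111
- C+D: size 10+8=18, value 47+38=85
- B+C+E: size 8+10+2=20, value 5+47+26=78
Best: 111 pts.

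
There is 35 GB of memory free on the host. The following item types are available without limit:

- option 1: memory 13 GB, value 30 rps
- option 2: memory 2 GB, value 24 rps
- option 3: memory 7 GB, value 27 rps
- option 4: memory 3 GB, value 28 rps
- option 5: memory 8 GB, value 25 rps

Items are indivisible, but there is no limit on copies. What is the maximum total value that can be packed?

Best value-per-unit is option 2 at 24/2; filling with it alone gives 17×24 = 408.
Optimal mix: 16×option 2 + 1×option 4 → memory 35, value 412.

412 rps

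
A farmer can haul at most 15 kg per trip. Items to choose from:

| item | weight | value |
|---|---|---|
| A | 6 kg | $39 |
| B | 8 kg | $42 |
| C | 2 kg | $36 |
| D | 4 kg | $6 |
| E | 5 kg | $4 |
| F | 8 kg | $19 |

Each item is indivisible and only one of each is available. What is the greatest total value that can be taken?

Check high-value combinations within 15 kg:
- B+C+D: weight 8+2+4=14, value 42+36+6=84
- B+C+E: weight 8+2+5=15, value 42+36+4=82
- A+C+D: weight 6+2+4=12, value 39+36+6=81
- A+B: weight 6+8=14, value 39+42=81
- A+C+E: weight 6+2+5=13, value 39+36+4=79
Best: $84.

$84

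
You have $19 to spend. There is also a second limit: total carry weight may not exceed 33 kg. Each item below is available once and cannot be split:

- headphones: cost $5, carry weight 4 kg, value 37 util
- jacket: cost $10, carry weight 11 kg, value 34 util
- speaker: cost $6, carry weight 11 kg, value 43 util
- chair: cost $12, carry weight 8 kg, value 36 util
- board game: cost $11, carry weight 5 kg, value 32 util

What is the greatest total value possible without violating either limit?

Feasible sets respecting both limits:
- headphones+speaker: cost 11, carry weight 15, value 80
- speaker+chair: cost 18, carry weight 19, value 79
- jacket+speaker: cost 16, carry weight 22, value 77
- speaker+board game: cost 17, carry weight 16, value 75
Best: 80 util.

80 util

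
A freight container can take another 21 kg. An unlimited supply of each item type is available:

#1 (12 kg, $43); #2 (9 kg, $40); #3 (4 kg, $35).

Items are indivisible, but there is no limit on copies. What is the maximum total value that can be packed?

Best value-per-unit is #3 at 35/4, and filling with it alone uses weight 5×4=20. No mix of the others beats 5×35 = 175.

$175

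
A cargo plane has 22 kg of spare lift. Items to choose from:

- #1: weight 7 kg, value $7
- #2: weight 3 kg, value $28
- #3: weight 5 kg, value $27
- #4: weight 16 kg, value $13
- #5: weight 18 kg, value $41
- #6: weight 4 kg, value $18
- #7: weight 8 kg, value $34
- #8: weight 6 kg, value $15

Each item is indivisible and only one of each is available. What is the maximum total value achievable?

Check high-value combinations within 22 kg:
- #2+#3+#6+#7: weight 3+5+4+8=20, value 28+27+18+34=107
- #2+#3+#7+#8: weight 3+5+8+6=22, value 28+27+34+15=104
- #2+#6+#7+#8: weight 3+4+8+6=21, value 28+18+34+15=95
Best: $107.

$107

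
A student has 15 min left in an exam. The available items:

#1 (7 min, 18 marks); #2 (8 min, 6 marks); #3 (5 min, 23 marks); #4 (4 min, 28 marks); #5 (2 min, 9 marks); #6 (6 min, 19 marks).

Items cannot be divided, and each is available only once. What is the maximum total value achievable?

70 marks

This is a 0/1 knapsack; check combinations near the capacity.
- #3+#4+#6: time 5+4+6=15, value 23+28+19=70
- #3+#4+#5: time 5+4+2=11, value 23+28+9=60
- #4+#5+#6: time 4+2+6=12, value 28+9+19=56
- #1+#4+#5: time 7+4+2=13, value 18+28+9=55
- #3+#4: time 5+4=9, value 23+28=51
Best: 70 marks.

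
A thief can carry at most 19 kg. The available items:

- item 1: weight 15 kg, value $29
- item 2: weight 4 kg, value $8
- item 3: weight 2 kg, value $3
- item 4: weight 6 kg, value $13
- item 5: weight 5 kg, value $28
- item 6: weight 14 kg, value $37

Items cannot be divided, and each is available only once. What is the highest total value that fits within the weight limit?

Check high-value combinations within 19 kg:
- item 5+item 6: weight 5+14=19, value 28+37=65
- item 2+item 3+item 4+item 5: weight 4+2+6+5=17, value 8+3+13+28=52
- item 2+item 4+item 5: weight 4+6+5=15, value 8+13+28=49
Best: $65.

$65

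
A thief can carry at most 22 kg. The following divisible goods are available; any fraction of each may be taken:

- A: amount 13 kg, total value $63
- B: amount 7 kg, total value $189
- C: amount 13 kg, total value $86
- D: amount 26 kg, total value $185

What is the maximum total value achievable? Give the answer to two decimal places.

Take in order of value per unit:
- B (189/7 per unit): all 7 → value 189, running total 189.00
- D (185/26 per unit): 15 of 26 → value 15×185/26 = 106.7308, running total 295.73
Total 295.73.

295.73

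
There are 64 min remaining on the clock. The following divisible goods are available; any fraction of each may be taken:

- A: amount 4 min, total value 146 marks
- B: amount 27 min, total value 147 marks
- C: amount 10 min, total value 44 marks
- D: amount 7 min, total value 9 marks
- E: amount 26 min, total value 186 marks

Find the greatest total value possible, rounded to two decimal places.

Take in order of value per unit:
- A (146/4 per unit): all 4 → value 146, running total 146.00
- E (186/26 per unit): all 26 → value 186, running total 332.00
- B (147/27 per unit): all 27 → value 147, running total 479.00
- C (44/10 per unit): 7 of 10 → value 7×44/10 = 30.8000, running total 509.80
Total 509.80.

509.80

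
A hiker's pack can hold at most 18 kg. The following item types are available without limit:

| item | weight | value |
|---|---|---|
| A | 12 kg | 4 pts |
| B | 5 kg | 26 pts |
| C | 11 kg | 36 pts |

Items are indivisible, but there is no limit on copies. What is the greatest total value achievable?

Best value-per-unit is B at 26/5, and filling with it alone uses weight 3×5=15. No mix of the others beats 3×26 = 78.

78 pts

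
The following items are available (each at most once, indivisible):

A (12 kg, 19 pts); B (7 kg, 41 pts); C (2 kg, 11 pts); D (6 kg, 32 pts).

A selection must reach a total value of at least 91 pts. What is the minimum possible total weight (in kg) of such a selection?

25

Subsets with value ≥ 91, sorted by total weight:
- A+B+D: weight 25, value 92
- A+B+C+D: weight 27, value 103
Minimum weight: 25 kg.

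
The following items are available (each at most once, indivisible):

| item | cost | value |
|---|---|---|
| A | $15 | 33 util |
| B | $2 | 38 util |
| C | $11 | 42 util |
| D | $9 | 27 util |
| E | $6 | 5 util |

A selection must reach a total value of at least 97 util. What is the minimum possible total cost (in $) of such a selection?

Subsets with value ≥ 97, sorted by total cost:
- B+C+D: cost 22, value 107
- A+B+D: cost 26, value 98
- A+B+C: cost 28, value 113
Minimum cost: 22 $.

22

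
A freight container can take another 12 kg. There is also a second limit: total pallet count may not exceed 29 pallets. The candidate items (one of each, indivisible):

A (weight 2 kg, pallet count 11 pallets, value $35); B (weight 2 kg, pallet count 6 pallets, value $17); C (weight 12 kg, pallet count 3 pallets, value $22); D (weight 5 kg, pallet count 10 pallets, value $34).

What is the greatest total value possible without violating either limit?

Feasible sets respecting both limits:
- A+B+D: weight 9, pallet count 27, value 86
- A+D: weight 7, pallet count 21, value 69
- A+B: weight 4, pallet count 17, value 52
- B+D: weight 7, pallet count 16, value 51
Best: $86.

$86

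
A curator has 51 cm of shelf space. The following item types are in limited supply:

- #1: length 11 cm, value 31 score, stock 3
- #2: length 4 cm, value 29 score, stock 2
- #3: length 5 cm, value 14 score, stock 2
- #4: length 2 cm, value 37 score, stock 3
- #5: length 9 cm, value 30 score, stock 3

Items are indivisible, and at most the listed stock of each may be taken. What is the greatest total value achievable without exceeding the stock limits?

287 score

Top feasible selections:
- 2×#2 + 2×#3 + 3×#4 + 3×#5: length 51, value 287
- 2×#1 + 2×#2 + 1×#3 + 3×#4 + 1×#5: length 50, value 275
Best: 287 score.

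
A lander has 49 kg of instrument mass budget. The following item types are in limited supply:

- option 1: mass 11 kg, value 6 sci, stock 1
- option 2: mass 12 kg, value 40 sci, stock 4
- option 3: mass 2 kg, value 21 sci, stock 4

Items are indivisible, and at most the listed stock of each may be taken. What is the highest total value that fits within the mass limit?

204 sci

Best selections within mass 49 and stock limits:
- 3×option 2 + 4×option 3: mass 44, value 204
- 3×option 2 + 3×option 3: mass 42, value 183
- 1×option 1 + 2×option 2 + 4×option 3: mass 43, value 170
- 2×option 2 + 4×option 3: mass 32, value 164
Best: 204 sci.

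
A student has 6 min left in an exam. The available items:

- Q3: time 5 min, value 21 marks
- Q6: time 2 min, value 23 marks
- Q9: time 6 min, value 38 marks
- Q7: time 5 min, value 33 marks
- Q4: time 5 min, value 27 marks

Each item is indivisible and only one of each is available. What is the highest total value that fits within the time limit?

38 marks

Check high-value combinations within 6 min:
- Q9: time 6, value 38
- Q7: time 5, value 33
- Q4: time 5, value 27
Best: 38 marks.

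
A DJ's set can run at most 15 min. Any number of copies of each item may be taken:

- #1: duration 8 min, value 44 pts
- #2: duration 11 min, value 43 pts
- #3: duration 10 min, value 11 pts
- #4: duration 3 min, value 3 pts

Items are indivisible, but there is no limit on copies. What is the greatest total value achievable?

Best value-per-unit is #1 at 44/8; filling with it alone gives 1×44 = 44.
Optimal mix: 1×#1 + 2×#4 → duration 14, value 50.

50 pts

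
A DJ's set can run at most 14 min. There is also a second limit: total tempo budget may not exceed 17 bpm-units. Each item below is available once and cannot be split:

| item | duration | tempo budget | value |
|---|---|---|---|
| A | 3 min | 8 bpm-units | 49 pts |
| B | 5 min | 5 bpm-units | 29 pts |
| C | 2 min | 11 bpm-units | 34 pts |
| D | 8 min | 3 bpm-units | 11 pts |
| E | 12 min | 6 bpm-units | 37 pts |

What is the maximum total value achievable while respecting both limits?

78 pts

Feasible sets respecting both limits:
- A+B: duration 8, tempo budget 13, value 78
- C+E: duration 14, tempo budget 17, value 71
- B+C: duration 7, tempo budget 16, value 63
Best: 78 pts.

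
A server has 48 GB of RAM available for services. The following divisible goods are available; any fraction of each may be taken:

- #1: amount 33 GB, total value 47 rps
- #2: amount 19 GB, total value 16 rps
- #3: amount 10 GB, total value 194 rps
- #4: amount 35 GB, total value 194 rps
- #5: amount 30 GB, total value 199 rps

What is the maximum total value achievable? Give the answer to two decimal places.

Take in order of value per unit:
- #3 (194/10 per unit): all 10 → value 194, running total 194.00
- #5 (199/30 per unit): all 30 → value 199, running total 393.00
- #4 (194/35 per unit): 8 of 35 → value 8×194/35 = 44.3429, running total 437.34
Total 437.34.

437.34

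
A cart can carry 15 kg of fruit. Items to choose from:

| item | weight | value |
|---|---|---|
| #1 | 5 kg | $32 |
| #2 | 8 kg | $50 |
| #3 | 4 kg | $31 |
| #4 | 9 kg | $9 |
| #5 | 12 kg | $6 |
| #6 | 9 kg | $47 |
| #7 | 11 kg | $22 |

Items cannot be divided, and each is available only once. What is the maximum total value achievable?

Check high-value combinations within 15 kg:
- #1+#2: weight 5+8=13, value 32+50=82
- #2+#3: weight 8+4=12, value 50+31=81
- #1+#6: weight 5+9=14, value 32+47=79
- #3+#6: weight 4+9=13, value 31+47=78
- #1+#3: weight 5+4=9, value 32+31=63
Best: $82.

$82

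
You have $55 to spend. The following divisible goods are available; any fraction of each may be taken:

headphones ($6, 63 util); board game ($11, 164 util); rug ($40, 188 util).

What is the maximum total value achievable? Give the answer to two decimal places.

405.60

Take in order of value per unit:
- board game (164/11 per unit): all 11 → value 164, running total 164.00
- headphones (63/6 per unit): all 6 → value 63, running total 227.00
- rug (188/40 per unit): 38 of 40 → value 38×188/40 = 178.6000, running total 405.60
Total 405.60.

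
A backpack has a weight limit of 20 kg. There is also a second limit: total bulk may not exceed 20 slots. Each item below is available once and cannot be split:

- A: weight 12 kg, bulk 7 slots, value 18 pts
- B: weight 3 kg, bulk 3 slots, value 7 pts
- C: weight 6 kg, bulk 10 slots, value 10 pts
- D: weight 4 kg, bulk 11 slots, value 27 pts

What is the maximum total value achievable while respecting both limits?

45 pts

Feasible sets respecting both limits:
- A+D: weight 16, bulk 18, value 45
- B+D: weight 7, bulk 14, value 34
- A+C: weight 18, bulk 17, value 28
- D: weight 4, bulk 11, value 27
Best: 45 pts.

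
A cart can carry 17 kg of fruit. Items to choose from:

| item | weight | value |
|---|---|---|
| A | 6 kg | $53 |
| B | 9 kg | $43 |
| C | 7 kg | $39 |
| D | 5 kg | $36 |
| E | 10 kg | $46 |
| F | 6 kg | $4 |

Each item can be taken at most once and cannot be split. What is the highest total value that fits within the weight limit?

Check high-value combinations within 17 kg:
- A+E: weight 6+10=16, value 53+46=99
- A+B: weight 6+9=15, value 53+43=96
- A+D+F: weight 6+5+6=17, value 53+36+4=93
- A+C: weight 6+7=13, value 53+39=92
- A+D: weight 6+5=11, value 53+36=89
Best: $99.

$99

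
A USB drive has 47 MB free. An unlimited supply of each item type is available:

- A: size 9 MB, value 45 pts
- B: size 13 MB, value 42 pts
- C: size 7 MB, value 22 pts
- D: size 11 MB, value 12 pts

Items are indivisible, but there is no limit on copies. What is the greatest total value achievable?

Best value-per-unit is A at 45/9, and filling with it alone uses size 5×9=45. No mix of the others beats 5×45 = 225.

225 pts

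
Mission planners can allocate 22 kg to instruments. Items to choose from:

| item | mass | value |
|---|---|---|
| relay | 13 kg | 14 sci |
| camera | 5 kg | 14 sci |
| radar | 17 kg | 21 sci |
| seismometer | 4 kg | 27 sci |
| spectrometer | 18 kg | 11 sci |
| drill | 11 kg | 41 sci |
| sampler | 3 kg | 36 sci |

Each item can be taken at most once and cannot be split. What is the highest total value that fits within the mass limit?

Check high-value combinations within 22 kg:
- seismometer+drill+sampler: mass 4+11+3=18, value 27+41+36=104
- camera+drill+sampler: mass 5+11+3=19, value 14+41+36=91
- camera+seismometer+drill: mass 5+4+11=20, value 14+27+41=82
- camera+seismometer+sampler: mass 5+4+3=12, value 14+27+36=77
Best: 104 sci.

104 sci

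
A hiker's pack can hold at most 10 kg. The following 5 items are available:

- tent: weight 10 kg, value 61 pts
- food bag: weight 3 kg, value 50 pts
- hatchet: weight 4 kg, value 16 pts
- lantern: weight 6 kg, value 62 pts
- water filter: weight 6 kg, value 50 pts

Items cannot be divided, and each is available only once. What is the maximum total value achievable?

Check high-value combinations within 10 kg:
- food bag+lantern: weight 3+6=9, value 50+62=112
- food bag+water filter: weight 3+6=9, value 50+50=100
- hatchet+lantern: weight 4+6=10, value 16+62=78
- food bag+hatchet: weight 3+4=7, value 50+16=66
Best: 112 pts.

112 pts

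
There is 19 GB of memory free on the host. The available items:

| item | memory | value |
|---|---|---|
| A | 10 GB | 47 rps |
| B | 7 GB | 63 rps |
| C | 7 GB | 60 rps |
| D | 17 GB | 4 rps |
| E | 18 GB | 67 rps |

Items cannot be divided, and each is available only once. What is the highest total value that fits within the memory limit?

Check high-value combinations within 19 GB:
- B+C: memory 7+7=14, value 63+60=123
- A+B: memory 10+7=17, value 47+63=110
- A+C: memory 10+7=17, value 47+60=107
- E: memory 18, value 67
- B: memory 7, value 63
Best: 123 rps.

123 rps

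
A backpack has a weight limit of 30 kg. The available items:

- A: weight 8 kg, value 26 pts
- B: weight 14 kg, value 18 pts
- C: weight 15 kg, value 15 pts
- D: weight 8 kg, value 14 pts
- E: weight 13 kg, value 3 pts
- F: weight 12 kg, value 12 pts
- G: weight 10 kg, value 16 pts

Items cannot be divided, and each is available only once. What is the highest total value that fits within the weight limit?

58 pts

This is a 0/1 knapsack; check combinations near the capacity.
- A+B+D: weight 8+14+8=30, value 26+18+14=58
- A+D+G: weight 8+8+10=26, value 26+14+16=56
- A+F+G: weight 8+12+10=30, value 26+12+16=54
- A+D+F: weight 8+8+12=28, value 26+14+12=52
Best: 58 pts.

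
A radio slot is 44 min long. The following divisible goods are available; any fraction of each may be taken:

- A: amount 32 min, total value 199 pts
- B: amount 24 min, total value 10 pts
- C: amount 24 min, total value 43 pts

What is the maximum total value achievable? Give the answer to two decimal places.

220.50

Take in order of value per unit:
- A (199/32 per unit): all 32 → value 199, running total 199.00
- C (43/24 per unit): 12 of 24 → value 12×43/24 = 21.5000, running total 220.50
Total 220.50.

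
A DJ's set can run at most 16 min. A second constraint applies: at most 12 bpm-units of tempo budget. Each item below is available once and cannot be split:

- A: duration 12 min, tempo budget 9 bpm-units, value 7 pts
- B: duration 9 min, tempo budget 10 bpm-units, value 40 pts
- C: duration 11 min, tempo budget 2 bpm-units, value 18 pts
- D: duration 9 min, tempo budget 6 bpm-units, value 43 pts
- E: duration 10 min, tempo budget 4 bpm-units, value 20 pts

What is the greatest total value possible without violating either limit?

43 pts

Feasible sets respecting both limits:
- D: duration 9, tempo budget 6, value 43
- B: duration 9, tempo budget 10, value 40
- E: duration 10, tempo budget 4, value 20
Best: 43 pts.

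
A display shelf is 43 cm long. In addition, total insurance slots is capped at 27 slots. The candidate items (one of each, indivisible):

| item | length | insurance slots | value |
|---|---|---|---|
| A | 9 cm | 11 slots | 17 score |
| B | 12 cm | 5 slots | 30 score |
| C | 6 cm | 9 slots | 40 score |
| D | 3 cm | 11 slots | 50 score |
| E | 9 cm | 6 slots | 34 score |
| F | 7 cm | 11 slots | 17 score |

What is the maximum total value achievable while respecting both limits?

124 score

Feasible sets respecting both limits:
- C+D+E: length 18, insurance slots 26, value 124
- B+C+D: length 21, insurance slots 25, value 120
- B+D+E: length 24, insurance slots 22, value 114
Best: 124 score.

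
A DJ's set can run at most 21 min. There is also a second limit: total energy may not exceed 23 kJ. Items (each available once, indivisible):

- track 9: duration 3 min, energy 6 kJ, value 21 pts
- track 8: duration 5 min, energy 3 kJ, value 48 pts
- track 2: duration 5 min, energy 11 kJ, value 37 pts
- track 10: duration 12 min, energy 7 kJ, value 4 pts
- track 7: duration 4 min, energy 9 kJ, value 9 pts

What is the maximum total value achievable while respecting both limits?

Feasible sets respecting both limits:
- track 9+track 8+track 2: duration 13, energy 20, value 106
- track 8+track 2+track 7: duration 14, energy 23, value 94
- track 8+track 2: duration 10, energy 14, value 85
Best: 106 pts.

106 pts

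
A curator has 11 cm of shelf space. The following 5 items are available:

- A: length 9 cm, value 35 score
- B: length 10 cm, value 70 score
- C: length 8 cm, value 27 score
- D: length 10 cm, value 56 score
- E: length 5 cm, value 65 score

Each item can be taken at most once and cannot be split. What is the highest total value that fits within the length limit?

This is a 0/1 knapsack; check combinations near the capacity.
- B: length 10, value 70
- E: length 5, value 65
- D: length 10, value 56
Best: 70 score.

70 score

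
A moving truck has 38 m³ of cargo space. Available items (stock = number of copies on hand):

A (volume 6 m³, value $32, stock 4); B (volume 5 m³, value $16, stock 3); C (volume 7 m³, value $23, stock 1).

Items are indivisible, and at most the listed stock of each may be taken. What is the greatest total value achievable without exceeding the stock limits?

Top feasible selections:
- 4×A + 1×B + 1×C: volume 36, value 167
- 4×A + 2×B: volume 34, value 160
- 4×A + 1×C: volume 31, value 151
Best: $167.

$167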